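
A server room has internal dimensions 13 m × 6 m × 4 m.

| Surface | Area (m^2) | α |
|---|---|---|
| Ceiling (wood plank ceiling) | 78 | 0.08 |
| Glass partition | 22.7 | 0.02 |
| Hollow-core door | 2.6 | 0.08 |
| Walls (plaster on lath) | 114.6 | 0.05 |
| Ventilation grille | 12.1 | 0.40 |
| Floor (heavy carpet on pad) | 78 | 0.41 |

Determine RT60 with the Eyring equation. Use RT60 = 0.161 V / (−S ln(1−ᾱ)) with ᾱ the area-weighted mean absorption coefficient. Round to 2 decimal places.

S = Σ Sᵢ = 308.0 m^2.
Absorption A = 78·0.08 + 22.7·0.02 + 2.6·0.08 + 114.6·0.05 + 12.1·0.40 + 78·0.41 = 49.452 sabins.
ᾱ = 49.452 / 308.0 = 0.1606.
−S·ln(1−ᾱ) = −308.0 × ln(1 − 0.1606) = 53.921.
V = 13 × 6 × 4 = 312 m³.
T = 0.161·V/[−S·ln(1−ᾱ)] = 0.161·312/53.921 = 0.93 s.

0.93 sec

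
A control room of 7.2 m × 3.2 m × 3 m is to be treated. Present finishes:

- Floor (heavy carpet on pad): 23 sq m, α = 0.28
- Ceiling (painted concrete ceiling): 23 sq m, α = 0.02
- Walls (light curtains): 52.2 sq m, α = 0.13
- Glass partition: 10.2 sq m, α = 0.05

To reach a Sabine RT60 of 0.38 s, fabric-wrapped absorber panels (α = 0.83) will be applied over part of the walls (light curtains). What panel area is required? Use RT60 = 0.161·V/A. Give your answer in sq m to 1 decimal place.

A₁ = Σ Sᵢαᵢ = 23·0.28 + 23·0.02 + 52.2·0.13 + 10.2·0.05 = 14.196 sabins.
Required A₂ = 0.161·69.12/0.38 = 29.285 sabins.
Absorption to add: 29.285 − 14.196 = 15.089 sabins.
Each sq m of panel replacing the walls (light curtains) adds (0.83 − 0.13) = 0.70 sabins.
Area = ΔA/Δα = 15.089/0.70 = 21.6 sq m.

21.6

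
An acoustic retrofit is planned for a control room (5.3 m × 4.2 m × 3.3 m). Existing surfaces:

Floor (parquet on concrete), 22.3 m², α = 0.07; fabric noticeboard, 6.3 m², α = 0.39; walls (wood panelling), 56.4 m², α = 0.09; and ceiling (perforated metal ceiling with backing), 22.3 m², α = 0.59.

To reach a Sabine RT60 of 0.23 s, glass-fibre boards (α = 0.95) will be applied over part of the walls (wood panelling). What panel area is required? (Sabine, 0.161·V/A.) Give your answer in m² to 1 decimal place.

Summing Sᵢαᵢ: 1.561 + 2.457 + 5.076 + 13.157 → A₁ = 22.251 sabins.
Required A₂ = 0.161·73.458/0.23 = 51.421 sabins.
Absorption to add: 51.421 − 22.251 = 29.170 sabins.
Each m² of panel replacing the walls (wood panelling) adds (0.95 − 0.09) = 0.86 sabins.
Panel area = 29.170 / 0.86 = 33.9 m².

33.9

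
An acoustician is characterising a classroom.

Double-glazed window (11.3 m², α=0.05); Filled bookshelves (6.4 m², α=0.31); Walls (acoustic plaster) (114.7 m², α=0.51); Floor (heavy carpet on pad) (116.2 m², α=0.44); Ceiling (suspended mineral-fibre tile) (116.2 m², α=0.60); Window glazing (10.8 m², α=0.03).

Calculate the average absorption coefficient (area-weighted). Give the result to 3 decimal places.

0.485

Total surface area S = 375.6 m².
A = 11.3×0.05 + 6.4×0.31 + 114.7×0.51 + 116.2×0.44 + 116.2×0.60 + 10.8×0.03 = 182.218 sabins.
ᾱ = 182.218 / 375.6 = 0.485.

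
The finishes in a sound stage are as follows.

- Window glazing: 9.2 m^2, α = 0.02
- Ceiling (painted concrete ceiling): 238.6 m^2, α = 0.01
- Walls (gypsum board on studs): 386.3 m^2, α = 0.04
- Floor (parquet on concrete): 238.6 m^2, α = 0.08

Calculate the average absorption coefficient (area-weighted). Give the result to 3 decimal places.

S = Σ Sᵢ = 9.2 + 238.6 + 386.3 + 238.6 = 872.7 m^2.
Σ(Sᵢαᵢ) = 9.2·0.02 + 238.6·0.01 + 386.3·0.04 + 238.6·0.08 = 37.110.
ᾱ = A/S = 0.043.

0.043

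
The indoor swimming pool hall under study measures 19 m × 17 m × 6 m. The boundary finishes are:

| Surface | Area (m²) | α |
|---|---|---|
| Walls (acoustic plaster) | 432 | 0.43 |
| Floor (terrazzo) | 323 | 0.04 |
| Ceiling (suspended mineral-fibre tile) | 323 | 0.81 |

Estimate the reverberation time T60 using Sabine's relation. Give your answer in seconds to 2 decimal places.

0.68 sec

Total absorption A = 432*0.43 + 323*0.04 + 323*0.81
  = 185.760 + 12.920 + 261.630 = 460.310 m² sabins.
Volume V = 19 × 17 × 6 = 1938 m³.
T = 0.161 V/A = 0.161·1938/460.310 = 0.68 s.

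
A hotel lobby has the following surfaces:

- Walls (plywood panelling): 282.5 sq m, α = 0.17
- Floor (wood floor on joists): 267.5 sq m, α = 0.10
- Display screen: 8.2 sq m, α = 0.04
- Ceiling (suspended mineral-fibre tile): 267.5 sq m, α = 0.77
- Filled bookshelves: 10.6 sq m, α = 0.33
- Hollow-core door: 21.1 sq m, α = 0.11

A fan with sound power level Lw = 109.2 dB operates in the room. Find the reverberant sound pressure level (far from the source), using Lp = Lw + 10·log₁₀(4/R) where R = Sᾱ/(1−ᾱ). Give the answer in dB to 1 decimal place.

A = 286.897 sabins; S = 857.4 sq m.
ᾱ = 0.3346, so room constant R = A/(1−ᾱ) = 431.165 sq m.
Lp = 109.2 + 10·log₁₀(4/431.165) = 109.2 + (-20.33) = 88.9 dB.

88.9 dB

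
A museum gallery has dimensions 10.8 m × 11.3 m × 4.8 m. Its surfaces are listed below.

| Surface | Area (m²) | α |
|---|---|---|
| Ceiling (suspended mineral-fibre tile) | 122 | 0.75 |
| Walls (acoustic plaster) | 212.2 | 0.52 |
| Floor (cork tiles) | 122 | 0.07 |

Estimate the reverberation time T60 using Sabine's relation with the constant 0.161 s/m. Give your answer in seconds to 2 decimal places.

Total absorption A = 122*0.75 + 212.2*0.52 + 122*0.07
  = 91.500 + 110.344 + 8.540 = 210.384 m² sabins.
V = 10.8·11.3·4.8 = 585.792 m³.
T = 0.161 V/A = 0.161·585.792/210.384 = 0.45 s.

0.45 sec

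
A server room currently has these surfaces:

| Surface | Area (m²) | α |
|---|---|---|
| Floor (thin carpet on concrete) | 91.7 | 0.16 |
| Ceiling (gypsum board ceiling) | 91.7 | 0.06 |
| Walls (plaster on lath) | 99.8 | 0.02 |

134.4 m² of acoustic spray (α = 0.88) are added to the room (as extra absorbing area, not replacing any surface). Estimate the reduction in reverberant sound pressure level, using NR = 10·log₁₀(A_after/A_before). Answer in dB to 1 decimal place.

8.0 dB

A_before = Σ Sᵢαᵢ = 91.7·0.16 + 91.7·0.06 + 99.8·0.02 = 22.170 sabins.
Added absorption = 134.4 × 0.88 = 118.272 sabins.
New total A_after = 140.442 sabins.
Reduction = 10 log₁₀(A_after/A_before) = 10 log₁₀(6.3348) = 8.0 dB.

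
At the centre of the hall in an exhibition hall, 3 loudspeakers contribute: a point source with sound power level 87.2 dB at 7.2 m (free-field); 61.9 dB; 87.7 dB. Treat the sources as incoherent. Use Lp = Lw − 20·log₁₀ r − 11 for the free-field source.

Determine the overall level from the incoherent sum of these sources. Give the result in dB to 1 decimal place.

Source at 7.2 m: Lp = 87.2 − 20·log₁₀(7.2) − 11 = 59.1 dB.
Sum in the linear (power) domain: Σ 10^(Lᵢ/10) = 10^(59.1/10) + 10^(61.9/10) + 10^(87.7/10) = 5.912e+08.
Combined level = 10 log₁₀(5.912e+08) = 87.7 dB.

87.7 dB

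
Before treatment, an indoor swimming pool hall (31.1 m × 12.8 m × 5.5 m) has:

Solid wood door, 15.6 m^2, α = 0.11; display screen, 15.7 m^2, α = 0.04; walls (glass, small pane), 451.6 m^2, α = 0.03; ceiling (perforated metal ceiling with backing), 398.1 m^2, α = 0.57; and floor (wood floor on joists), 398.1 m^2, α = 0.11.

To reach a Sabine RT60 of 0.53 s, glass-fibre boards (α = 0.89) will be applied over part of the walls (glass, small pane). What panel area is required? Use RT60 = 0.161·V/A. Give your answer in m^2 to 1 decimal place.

Equivalent absorption area: A₁ = 15.6*0.11 + 15.7*0.04 + 451.6*0.03 + 398.1*0.57 + 398.1*0.11 = 286.600 m^2.
Required A₂ = 0.161·2189.44/0.53 = 665.094 sabins.
Absorption to add: 665.094 − 286.600 = 378.494 sabins.
Net gain per m^2: Δα = 0.89 − 0.03 = 0.86.
Panel area = 378.494 / 0.86 = 440.1 m^2.

440.1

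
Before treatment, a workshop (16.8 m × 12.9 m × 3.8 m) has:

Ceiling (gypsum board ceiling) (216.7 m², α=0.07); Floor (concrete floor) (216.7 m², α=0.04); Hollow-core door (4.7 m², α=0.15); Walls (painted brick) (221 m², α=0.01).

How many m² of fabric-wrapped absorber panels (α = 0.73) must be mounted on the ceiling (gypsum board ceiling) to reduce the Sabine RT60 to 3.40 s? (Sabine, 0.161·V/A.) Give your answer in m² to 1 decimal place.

A₁ = Σ Sᵢαᵢ = 216.7·0.07 + 216.7·0.04 + 4.7·0.15 + 221·0.01 = 26.752 sabins.
Required A₂ = 0.161·823.536/3.40 = 38.997 sabins.
ΔA needed = 38.997 − 26.752 = 12.245 sabins.
Net gain per m²: Δα = 0.73 − 0.07 = 0.66.
Panel area = 12.245 / 0.66 = 18.6 m².

18.6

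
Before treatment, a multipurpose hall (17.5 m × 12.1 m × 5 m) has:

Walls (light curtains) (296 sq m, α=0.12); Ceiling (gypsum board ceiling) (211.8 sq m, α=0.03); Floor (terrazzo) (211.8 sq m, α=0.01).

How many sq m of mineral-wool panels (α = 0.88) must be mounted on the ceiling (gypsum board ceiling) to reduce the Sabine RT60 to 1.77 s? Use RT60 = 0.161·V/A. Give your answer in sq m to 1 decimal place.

61.5

Equivalent absorption area: A₁ = 296*0.12 + 211.8*0.03 + 211.8*0.01 = 43.992 sq m.
V = 1058.75 m³. Target absorption A₂ = 0.161 × 1058.75 / 1.77 = 96.304 sabins.
ΔA needed = 96.304 − 43.992 = 52.312 sabins.
Net gain per sq m: Δα = 0.88 − 0.03 = 0.85.
Panel area = 52.312 / 0.85 = 61.5 sq m.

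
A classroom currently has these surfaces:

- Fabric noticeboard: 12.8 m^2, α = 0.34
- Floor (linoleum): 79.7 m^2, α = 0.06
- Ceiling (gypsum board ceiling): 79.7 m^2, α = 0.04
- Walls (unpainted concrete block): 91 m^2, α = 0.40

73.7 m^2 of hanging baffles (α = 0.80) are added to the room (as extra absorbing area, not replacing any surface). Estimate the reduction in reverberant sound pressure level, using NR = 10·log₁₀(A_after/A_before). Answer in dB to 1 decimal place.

3.4 dB

Total absorption A_before = 12.8×0.34 + 79.7×0.06 + 79.7×0.04 + 91×0.40
  = 4.352 + 4.782 + 3.188 + 36.400 = 48.722 m^2 sabins.
Treatment contributes 73.7·0.80 = 58.960 sabins.
A_after = 48.722 + 58.960 = 107.682 sabins.
NR = 10·log₁₀(107.682/48.722) = 3.4 dB.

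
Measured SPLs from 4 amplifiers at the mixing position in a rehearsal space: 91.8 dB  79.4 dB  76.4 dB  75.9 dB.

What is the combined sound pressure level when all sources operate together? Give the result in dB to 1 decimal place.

Σ 10^(Lᵢ/10) = 1.683e+09.
Combined level = 10 log₁₀(1.683e+09) = 92.3 dB.

92.3 dB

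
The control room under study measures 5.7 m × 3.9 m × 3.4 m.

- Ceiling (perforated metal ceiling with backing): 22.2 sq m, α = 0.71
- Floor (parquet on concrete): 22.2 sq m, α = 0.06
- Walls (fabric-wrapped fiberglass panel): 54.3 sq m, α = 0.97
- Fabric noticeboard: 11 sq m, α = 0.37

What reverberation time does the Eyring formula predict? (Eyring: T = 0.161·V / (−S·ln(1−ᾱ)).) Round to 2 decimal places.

Total surface area S = 22.2 + 22.2 + 54.3 + 11 = 109.7 sq m.
Absorption A = 22.2·0.71 + 22.2·0.06 + 54.3·0.97 + 11·0.37 = 73.835 sabins.
ᾱ = 73.835 / 109.7 = 0.6731.
Eyring denominator: −S ln(1−ᾱ) = 122.656.
V = 5.7 × 3.9 × 3.4 = 75.582 m³.
RT60 = 0.161 × 75.582 / 122.656 = 0.10 s.

0.10 sec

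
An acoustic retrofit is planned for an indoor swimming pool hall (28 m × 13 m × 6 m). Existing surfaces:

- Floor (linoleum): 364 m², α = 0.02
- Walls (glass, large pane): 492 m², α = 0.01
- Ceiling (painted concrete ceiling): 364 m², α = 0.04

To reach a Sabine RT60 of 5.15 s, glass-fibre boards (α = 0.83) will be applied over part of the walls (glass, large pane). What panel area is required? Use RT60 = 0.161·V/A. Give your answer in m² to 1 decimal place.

50.6

Summing Sᵢαᵢ: 7.280 + 4.920 + 14.560 → A₁ = 26.760 sabins.
V = 2184 m³. Target absorption A₂ = 0.161 × 2184 / 5.15 = 68.277 sabins.
ΔA needed = 68.277 − 26.760 = 41.517 sabins.
Net gain per m²: Δα = 0.83 − 0.01 = 0.82.
Panel area = 41.517 / 0.82 = 50.6 m².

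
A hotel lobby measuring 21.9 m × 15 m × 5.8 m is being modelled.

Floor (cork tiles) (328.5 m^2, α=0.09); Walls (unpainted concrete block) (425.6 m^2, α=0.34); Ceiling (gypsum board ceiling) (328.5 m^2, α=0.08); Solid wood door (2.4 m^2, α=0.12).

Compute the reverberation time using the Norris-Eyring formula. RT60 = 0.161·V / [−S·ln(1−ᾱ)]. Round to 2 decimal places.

1.38 s

Total surface area S = 328.5 + 425.6 + 328.5 + 2.4 = 1085.0 m^2.
Σ(Sᵢαᵢ) = 328.5×0.09 + 425.6×0.34 + 328.5×0.08 + 2.4×0.12 = 200.837.
Mean coefficient ᾱ = A/S = 0.1851.
Eyring denominator: −S ln(1−ᾱ) = 222.089.
V = 21.9 × 15 × 5.8 = 1905.3 m³.
RT60 = 0.161 × 1905.3 / 222.089 = 1.38 s.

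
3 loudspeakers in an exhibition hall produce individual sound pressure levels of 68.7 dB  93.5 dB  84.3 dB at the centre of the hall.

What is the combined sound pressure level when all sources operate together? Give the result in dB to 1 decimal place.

Sum in the linear (power) domain: Σ 10^(Lᵢ/10) = 10^(68.7/10) + 10^(93.5/10) + 10^(84.3/10) = 2.515e+09.
Combined level = 10 log₁₀(2.515e+09) = 94.0 dB.

94.0 dB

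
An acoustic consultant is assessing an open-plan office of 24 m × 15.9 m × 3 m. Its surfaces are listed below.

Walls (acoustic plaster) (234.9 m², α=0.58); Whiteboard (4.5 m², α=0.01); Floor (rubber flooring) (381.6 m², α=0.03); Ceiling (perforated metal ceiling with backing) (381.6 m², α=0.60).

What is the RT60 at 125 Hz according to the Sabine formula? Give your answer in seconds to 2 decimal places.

Summing Sᵢαᵢ: 136.242 + 0.045 + 11.448 + 228.960 → A = 376.695 sabins.
Volume V = 24 × 15.9 × 3 = 1144.8 m³.
Sabine: RT60 = 0.161 × 1144.8 / 376.695 = 0.49 s.

0.49 s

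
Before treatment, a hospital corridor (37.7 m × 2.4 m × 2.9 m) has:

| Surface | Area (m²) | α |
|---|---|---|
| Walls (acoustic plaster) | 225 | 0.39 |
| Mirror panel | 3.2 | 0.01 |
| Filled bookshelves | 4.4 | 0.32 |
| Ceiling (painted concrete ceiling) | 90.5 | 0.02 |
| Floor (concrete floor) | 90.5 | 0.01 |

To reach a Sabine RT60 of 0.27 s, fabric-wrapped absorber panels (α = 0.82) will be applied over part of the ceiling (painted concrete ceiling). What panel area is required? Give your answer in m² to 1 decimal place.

80.7

Summing Sᵢαᵢ: 87.750 + 0.032 + 1.408 + 1.810 + 0.905 → A₁ = 91.905 sabins.
Required A₂ = 0.161·262.392/0.27 = 156.463 sabins.
ΔA needed = 156.463 − 91.905 = 64.558 sabins.
Each m² of panel replacing the ceiling (painted concrete ceiling) adds (0.82 − 0.02) = 0.80 sabins.
Area = ΔA/Δα = 64.558/0.80 = 80.7 m².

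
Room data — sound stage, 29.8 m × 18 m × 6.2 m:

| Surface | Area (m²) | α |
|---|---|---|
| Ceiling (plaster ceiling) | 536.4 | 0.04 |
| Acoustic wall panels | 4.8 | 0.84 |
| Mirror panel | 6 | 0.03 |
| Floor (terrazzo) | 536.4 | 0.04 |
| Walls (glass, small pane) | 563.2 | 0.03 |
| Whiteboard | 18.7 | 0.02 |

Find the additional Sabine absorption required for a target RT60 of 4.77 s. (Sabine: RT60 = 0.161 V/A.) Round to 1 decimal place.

47.9 sabins

A₁ = Σ Sᵢαᵢ = 536.4×0.04 + 4.8×0.84 + 6×0.03 + 536.4×0.04 + 563.2×0.03 + 18.7×0.02 = 64.394 sabins.
Target A₂ = 0.161·3325.68/4.77 = 112.250 sabins (V = 3325.68 m³).
ΔA = A₂ − A₁ = 112.250 − 64.394 = 47.9 sabins.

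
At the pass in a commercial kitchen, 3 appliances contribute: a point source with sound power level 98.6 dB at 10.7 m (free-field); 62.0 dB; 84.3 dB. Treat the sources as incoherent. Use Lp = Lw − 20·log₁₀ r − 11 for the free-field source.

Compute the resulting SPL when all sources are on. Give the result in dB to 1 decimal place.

Source at 10.7 m: Lp = 98.6 − 20·log₁₀(10.7) − 11 = 67.0 dB.
Sum in the linear (power) domain: Σ 10^(Lᵢ/10) = 10^(67.0/10) + 10^(62.0/10) + 10^(84.3/10) = 2.758e+08.
Back to dB: 10·log₁₀ Σ = 84.4 dB.

84.4 dB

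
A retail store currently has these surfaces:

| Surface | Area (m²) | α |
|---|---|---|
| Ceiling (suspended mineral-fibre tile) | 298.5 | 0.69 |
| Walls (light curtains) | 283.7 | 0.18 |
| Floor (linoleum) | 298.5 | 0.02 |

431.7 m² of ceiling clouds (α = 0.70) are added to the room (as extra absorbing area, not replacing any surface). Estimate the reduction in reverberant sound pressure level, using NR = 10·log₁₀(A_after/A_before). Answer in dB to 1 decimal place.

Total absorption A_before = 298.5·0.69 + 283.7·0.18 + 298.5·0.02
  = 205.965 + 51.066 + 5.970 = 263.001 m² sabins.
Added absorption = 431.7 × 0.70 = 302.190 sabins.
New total A_after = 565.191 sabins.
NR = 10·log₁₀(565.191/263.001) = 3.3 dB.

3.3 dB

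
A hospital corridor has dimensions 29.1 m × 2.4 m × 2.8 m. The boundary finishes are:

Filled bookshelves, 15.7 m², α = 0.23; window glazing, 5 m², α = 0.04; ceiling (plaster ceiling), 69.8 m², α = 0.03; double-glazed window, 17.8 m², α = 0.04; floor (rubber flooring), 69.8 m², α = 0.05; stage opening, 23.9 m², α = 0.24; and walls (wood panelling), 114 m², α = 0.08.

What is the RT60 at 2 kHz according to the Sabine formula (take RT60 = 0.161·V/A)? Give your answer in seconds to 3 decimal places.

Equivalent absorption area: A = 15.7×0.23 + 5×0.04 + 69.8×0.03 + 17.8×0.04 + 69.8×0.05 + 23.9×0.24 + 114×0.08 = 24.963 m².
Volume V = 29.1 × 2.4 × 2.8 = 195.552 m³.
Sabine: RT60 = 0.161 × 195.552 / 24.963 = 1.261 s.

1.261 s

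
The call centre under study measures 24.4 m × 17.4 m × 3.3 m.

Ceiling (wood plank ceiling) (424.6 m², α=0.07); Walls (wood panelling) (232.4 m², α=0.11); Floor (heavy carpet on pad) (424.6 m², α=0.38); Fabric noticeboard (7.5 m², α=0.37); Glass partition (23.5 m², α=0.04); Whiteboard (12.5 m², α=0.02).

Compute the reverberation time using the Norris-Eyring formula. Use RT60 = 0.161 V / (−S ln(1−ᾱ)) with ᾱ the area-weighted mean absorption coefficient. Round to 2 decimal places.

0.92 s

S = Σ Sᵢ = 1125.1 m².
Absorption A = 424.6×0.07 + 232.4×0.11 + 424.6×0.38 + 7.5×0.37 + 23.5×0.04 + 12.5×0.02 = 220.599 sabins.
Mean coefficient ᾱ = A/S = 0.1961.
Eyring denominator: −S ln(1−ᾱ) = 245.587.
V = 24.4 × 17.4 × 3.3 = 1401.048 m³.
T = 0.161·V/[−S·ln(1−ᾱ)] = 0.161·1401.048/245.587 = 0.92 s.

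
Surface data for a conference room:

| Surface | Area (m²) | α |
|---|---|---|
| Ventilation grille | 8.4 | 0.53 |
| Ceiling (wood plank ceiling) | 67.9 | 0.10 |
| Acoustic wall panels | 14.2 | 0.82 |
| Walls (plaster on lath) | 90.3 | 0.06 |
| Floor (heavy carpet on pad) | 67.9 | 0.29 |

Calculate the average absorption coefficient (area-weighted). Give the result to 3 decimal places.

0.193

S = Σ Sᵢ = 8.4 + 67.9 + 14.2 + 90.3 + 67.9 = 248.7 m².
Σ(Sᵢαᵢ) = 8.4×0.53 + 67.9×0.10 + 14.2×0.82 + 90.3×0.06 + 67.9×0.29 = 47.995.
ᾱ = A/S = 0.193.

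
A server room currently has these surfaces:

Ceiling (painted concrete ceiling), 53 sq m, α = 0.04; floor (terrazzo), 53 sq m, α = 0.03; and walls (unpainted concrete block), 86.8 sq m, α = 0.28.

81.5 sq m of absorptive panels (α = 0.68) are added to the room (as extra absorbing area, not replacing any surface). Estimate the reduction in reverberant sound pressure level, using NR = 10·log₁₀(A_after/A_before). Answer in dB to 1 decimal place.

A_before = Σ Sᵢαᵢ = 53*0.04 + 53*0.03 + 86.8*0.28 = 28.014 sabins.
Added absorption = 81.5 × 0.68 = 55.420 sabins.
A_after = 28.014 + 55.420 = 83.434 sabins.
Reduction = 10 log₁₀(A_after/A_before) = 10 log₁₀(2.9783) = 4.7 dB.

4.7 dB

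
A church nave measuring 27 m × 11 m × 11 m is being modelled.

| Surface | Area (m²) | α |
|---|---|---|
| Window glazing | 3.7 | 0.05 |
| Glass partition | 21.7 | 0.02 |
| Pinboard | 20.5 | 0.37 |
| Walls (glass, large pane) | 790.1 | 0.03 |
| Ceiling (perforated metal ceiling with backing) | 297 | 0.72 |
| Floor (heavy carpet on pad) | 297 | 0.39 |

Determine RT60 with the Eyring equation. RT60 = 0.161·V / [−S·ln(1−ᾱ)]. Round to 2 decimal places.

S = Σ Sᵢ = 1430.0 m².
Absorption A = 3.7×0.05 + 21.7×0.02 + 20.5×0.37 + 790.1×0.03 + 297×0.72 + 297×0.39 = 361.577 sabins.
ᾱ = 361.577 / 1430.0 = 0.2529.
−S·ln(1−ᾱ) = −1430.0 × ln(1 − 0.2529) = 416.925.
V = 27 × 11 × 11 = 3267 m³.
T = 0.161·V/[−S·ln(1−ᾱ)] = 0.161·3267/416.925 = 1.26 s.

1.26 s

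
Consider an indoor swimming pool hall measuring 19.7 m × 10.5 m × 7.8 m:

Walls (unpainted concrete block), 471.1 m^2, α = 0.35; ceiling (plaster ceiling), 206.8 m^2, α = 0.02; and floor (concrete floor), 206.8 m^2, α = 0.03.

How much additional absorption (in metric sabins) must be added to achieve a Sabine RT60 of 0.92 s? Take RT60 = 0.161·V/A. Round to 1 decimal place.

107.1 sabins

A₁ = Σ Sᵢαᵢ = 471.1*0.35 + 206.8*0.02 + 206.8*0.03 = 175.225 sabins.
V = 1613.43 m³. Required absorption A₂ = 0.161 × 1613.43 / 0.92 = 282.350 sabins.
ΔA = A₂ − A₁ = 282.350 − 175.225 = 107.1 sabins.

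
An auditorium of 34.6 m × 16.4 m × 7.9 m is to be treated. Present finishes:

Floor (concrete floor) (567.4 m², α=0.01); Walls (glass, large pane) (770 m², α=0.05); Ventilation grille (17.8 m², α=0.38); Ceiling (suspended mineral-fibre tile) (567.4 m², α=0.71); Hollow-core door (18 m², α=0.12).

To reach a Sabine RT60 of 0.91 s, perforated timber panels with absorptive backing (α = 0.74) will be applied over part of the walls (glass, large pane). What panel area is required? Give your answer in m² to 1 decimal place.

488.6

A₁ = Σ Sᵢαᵢ = 567.4·0.01 + 770·0.05 + 17.8·0.38 + 567.4·0.71 + 18·0.12 = 455.952 sabins.
Required A₂ = 0.161·4482.776/0.91 = 793.107 sabins.
Absorption to add: 793.107 − 455.952 = 337.155 sabins.
Each m² of panel replacing the walls (glass, large pane) adds (0.74 − 0.05) = 0.69 sabins.
Panel area = 337.155 / 0.69 = 488.6 m².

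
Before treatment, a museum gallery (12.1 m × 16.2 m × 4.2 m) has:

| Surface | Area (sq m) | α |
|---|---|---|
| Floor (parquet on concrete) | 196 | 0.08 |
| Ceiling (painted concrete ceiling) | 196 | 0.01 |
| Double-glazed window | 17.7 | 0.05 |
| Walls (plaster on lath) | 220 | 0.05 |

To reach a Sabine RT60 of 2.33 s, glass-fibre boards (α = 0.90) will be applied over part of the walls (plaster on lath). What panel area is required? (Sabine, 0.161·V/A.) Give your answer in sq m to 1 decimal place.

Summing Sᵢαᵢ: 15.680 + 1.960 + 0.885 + 11.000 → A₁ = 29.525 sabins.
Required A₂ = 0.161·823.284/2.33 = 56.888 sabins.
ΔA needed = 56.888 − 29.525 = 27.363 sabins.
Each sq m of panel replacing the walls (plaster on lath) adds (0.90 − 0.05) = 0.85 sabins.
Panel area = 27.363 / 0.85 = 32.2 sq m.

32.2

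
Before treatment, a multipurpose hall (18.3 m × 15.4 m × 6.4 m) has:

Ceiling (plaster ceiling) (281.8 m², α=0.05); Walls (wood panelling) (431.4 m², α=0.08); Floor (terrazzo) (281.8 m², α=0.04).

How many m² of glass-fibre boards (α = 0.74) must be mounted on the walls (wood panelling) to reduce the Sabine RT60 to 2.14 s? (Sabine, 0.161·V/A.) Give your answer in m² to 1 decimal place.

Equivalent absorption area: A₁ = 281.8·0.05 + 431.4·0.08 + 281.8·0.04 = 59.874 m².
Required A₂ = 0.161·1803.648/2.14 = 135.695 sabins.
ΔA needed = 135.695 − 59.874 = 75.821 sabins.
Net gain per m²: Δα = 0.74 − 0.08 = 0.66.
Panel area = 75.821 / 0.66 = 114.9 m².

114.9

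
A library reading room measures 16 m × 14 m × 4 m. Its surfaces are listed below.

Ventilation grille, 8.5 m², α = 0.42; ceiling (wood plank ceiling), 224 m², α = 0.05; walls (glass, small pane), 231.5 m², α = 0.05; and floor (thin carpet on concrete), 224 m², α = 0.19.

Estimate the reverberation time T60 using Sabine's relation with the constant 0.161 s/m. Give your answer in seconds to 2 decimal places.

2.09 seconds

Total absorption A = 8.5*0.42 + 224*0.05 + 231.5*0.05 + 224*0.19
  = 3.570 + 11.200 + 11.575 + 42.560 = 68.905 m² sabins.
Room volume: 896 m³.
Sabine: RT60 = 0.161 × 896 / 68.905 = 2.09 s.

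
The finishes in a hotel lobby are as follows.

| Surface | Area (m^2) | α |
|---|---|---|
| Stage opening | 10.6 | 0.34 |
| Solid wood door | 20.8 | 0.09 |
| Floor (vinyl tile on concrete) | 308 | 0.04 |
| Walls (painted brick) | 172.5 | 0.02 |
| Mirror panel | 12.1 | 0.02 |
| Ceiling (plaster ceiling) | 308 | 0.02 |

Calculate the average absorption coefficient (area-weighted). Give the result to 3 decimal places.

0.033

S = Σ Sᵢ = 10.6 + 20.8 + 308 + 172.5 + 12.1 + 308 = 832.0 m^2.
Weighted sum Σ Sα = 27.648.
ᾱ = 27.648 / 832.0 = 0.033.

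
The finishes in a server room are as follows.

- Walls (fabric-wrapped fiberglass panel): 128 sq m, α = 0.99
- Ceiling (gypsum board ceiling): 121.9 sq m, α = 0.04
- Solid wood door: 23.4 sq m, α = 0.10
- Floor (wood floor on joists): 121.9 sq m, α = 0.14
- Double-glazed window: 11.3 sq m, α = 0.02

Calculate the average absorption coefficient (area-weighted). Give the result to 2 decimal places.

0.37

Total surface area S = 406.5 sq m.
Σ(Sᵢαᵢ) = 128·0.99 + 121.9·0.04 + 23.4·0.10 + 121.9·0.14 + 11.3·0.02 = 151.228.
ᾱ = 151.228 / 406.5 = 0.37.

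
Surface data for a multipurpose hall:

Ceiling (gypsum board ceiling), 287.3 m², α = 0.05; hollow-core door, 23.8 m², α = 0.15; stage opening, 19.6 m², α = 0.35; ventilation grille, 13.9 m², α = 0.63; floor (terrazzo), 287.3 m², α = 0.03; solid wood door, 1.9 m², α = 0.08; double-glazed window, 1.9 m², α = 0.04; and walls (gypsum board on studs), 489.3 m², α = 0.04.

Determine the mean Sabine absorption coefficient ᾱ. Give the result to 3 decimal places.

0.055

S = Σ Sᵢ = 287.3 + 23.8 + 19.6 + 13.9 + 287.3 + 1.9 + 1.9 + 489.3 = 1125.0 m².
A = 287.3×0.05 + 23.8×0.15 + 19.6×0.35 + 13.9×0.63 + 287.3×0.03 + 1.9×0.08 + 1.9×0.04 + 489.3×0.04 = 61.971 sabins.
ᾱ = 61.971 / 1125.0 = 0.055.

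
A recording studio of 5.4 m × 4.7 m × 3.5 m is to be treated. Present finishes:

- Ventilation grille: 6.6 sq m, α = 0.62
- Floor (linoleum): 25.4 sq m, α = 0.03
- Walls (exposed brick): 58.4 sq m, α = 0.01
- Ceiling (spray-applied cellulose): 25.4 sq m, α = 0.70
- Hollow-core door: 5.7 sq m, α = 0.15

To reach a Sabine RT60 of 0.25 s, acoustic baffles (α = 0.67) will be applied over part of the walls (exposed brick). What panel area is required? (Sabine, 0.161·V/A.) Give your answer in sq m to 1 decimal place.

50.2

Total absorption A₁ = 6.6*0.62 + 25.4*0.03 + 58.4*0.01 + 25.4*0.70 + 5.7*0.15
  = 4.092 + 0.762 + 0.584 + 17.780 + 0.855 = 24.073 sq m sabins.
Required A₂ = 0.161·88.83/0.25 = 57.207 sabins.
Absorption to add: 57.207 − 24.073 = 33.134 sabins.
Each sq m of panel replacing the walls (exposed brick) adds (0.67 − 0.01) = 0.66 sabins.
Panel area = 33.134 / 0.66 = 50.2 sq m.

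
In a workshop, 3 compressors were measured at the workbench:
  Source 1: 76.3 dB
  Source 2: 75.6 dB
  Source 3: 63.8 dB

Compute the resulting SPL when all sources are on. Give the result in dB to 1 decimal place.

79.1 dB

Sum in the linear (power) domain: Σ 10^(Lᵢ/10) = 10^(76.3/10) + 10^(75.6/10) + 10^(63.8/10) = 8.136e+07.
Back to dB: 10·log₁₀ Σ = 79.1 dB.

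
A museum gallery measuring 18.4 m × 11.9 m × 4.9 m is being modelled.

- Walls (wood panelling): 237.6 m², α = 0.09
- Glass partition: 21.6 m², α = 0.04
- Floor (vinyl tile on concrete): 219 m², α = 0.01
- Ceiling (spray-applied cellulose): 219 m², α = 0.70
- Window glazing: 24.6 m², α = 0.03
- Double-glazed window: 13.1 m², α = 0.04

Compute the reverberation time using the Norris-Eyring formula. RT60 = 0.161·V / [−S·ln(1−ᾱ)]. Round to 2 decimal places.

Total surface area S = 237.6 + 21.6 + 219 + 219 + 24.6 + 13.1 = 734.9 m².
Absorption A = 237.6·0.09 + 21.6·0.04 + 219·0.01 + 219·0.70 + 24.6·0.03 + 13.1·0.04 = 179.000 sabins.
ᾱ = 179.000 / 734.9 = 0.2436.
Eyring denominator: −S ln(1−ᾱ) = 205.173.
V = 18.4 × 11.9 × 4.9 = 1072.904 m³.
T = 0.161·V/[−S·ln(1−ᾱ)] = 0.161·1072.904/205.173 = 0.84 s.

0.84 s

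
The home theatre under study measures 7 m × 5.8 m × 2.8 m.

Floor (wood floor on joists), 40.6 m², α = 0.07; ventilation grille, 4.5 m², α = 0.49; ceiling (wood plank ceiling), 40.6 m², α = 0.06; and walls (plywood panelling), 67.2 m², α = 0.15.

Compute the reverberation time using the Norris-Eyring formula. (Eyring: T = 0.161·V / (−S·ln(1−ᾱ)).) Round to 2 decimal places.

S = Σ Sᵢ = 152.9 m².
Absorption A = 40.6×0.07 + 4.5×0.49 + 40.6×0.06 + 67.2×0.15 = 17.563 sabins.
Mean coefficient ᾱ = A/S = 0.1149.
−S·ln(1−ᾱ) = −152.9 × ln(1 − 0.1149) = 18.662.
V = 7 × 5.8 × 2.8 = 113.68 m³.
RT60 = 0.161 × 113.68 / 18.662 = 0.98 s.

0.98 s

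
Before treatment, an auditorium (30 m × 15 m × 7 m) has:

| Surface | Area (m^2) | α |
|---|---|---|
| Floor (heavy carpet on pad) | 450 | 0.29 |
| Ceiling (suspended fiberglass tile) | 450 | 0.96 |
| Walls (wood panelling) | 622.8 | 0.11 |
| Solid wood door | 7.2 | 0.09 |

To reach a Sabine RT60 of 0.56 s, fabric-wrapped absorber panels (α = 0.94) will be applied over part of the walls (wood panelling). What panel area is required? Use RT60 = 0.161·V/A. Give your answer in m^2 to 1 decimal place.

330.1

Total absorption A₁ = 450*0.29 + 450*0.96 + 622.8*0.11 + 7.2*0.09
  = 130.500 + 432.000 + 68.508 + 0.648 = 631.656 m^2 sabins.
V = 3150 m³. Target absorption A₂ = 0.161 × 3150 / 0.56 = 905.625 sabins.
ΔA needed = 905.625 − 631.656 = 273.969 sabins.
Net gain per m^2: Δα = 0.94 − 0.11 = 0.83.
Area = ΔA/Δα = 273.969/0.83 = 330.1 m^2.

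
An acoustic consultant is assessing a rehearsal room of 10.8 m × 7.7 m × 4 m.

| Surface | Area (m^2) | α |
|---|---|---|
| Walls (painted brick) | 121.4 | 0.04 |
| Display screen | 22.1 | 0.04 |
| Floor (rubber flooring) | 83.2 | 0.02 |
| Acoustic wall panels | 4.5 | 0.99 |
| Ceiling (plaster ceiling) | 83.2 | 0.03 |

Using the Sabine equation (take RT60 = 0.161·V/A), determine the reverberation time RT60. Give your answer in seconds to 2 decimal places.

3.73 seconds

Summing Sᵢαᵢ: 4.856 + 0.884 + 1.664 + 4.455 + 2.496 → A = 14.355 sabins.
Room volume: 332.64 m³.
T = 0.161 V/A = 0.161·332.64/14.355 = 3.73 s.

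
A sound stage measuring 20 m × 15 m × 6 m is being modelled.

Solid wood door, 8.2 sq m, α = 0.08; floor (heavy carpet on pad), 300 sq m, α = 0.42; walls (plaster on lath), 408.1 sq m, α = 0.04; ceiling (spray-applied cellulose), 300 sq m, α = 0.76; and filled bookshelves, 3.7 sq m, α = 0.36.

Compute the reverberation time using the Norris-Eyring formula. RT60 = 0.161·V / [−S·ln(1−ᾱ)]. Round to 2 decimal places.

S = Σ Sᵢ = 1020.0 sq m.
Absorption A = 8.2·0.08 + 300·0.42 + 408.1·0.04 + 300·0.76 + 3.7·0.36 = 372.312 sabins.
Mean coefficient ᾱ = A/S = 0.3650.
Eyring denominator: −S ln(1−ᾱ) = 463.213.
V = 20 × 15 × 6 = 1800 m³.
T = 0.161·V/[−S·ln(1−ᾱ)] = 0.161·1800/463.213 = 0.63 s.

0.63 sec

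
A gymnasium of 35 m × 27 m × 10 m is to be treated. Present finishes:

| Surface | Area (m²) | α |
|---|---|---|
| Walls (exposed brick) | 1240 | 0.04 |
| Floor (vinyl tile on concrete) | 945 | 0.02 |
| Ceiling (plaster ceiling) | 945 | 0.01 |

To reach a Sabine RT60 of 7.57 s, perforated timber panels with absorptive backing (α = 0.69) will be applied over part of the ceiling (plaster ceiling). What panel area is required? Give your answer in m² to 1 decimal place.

180.9

Summing Sᵢαᵢ: 49.600 + 18.900 + 9.450 → A₁ = 77.950 sabins.
V = 9450 m³. Target absorption A₂ = 0.161 × 9450 / 7.57 = 200.984 sabins.
ΔA needed = 200.984 − 77.950 = 123.034 sabins.
Net gain per m²: Δα = 0.69 − 0.01 = 0.68.
Area = ΔA/Δα = 123.034/0.68 = 180.9 m².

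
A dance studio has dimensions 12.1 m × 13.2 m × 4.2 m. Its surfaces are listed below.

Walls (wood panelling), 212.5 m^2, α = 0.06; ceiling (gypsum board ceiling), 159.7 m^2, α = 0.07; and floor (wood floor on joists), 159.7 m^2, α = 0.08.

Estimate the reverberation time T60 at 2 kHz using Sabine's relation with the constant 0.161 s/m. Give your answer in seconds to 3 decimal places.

2.942 s

Total absorption A = 212.5×0.06 + 159.7×0.07 + 159.7×0.08
  = 12.750 + 11.179 + 12.776 = 36.705 m^2 sabins.
Volume V = 12.1 × 13.2 × 4.2 = 670.824 m³.
Sabine: RT60 = 0.161 × 670.824 / 36.705 = 2.942 s.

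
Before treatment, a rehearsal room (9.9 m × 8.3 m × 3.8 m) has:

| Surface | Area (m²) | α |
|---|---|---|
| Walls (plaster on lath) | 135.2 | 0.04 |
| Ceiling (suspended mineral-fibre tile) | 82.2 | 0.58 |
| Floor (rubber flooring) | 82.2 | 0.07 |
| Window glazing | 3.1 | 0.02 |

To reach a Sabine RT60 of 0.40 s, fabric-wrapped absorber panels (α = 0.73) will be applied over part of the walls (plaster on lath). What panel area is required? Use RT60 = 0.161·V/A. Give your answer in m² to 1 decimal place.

Summing Sᵢαᵢ: 5.408 + 47.676 + 5.754 + 0.062 → A₁ = 58.900 sabins.
Required A₂ = 0.161·312.246/0.40 = 125.679 sabins.
ΔA needed = 125.679 − 58.900 = 66.779 sabins.
Net gain per m²: Δα = 0.73 − 0.04 = 0.69.
Panel area = 66.779 / 0.69 = 96.8 m².

96.8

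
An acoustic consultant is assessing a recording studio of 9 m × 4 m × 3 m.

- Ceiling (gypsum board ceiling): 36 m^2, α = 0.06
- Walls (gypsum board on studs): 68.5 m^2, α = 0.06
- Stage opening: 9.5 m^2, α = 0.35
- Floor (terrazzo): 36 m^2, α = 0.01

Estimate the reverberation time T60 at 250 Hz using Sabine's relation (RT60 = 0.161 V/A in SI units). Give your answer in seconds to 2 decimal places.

Equivalent absorption area: A = 36×0.06 + 68.5×0.06 + 9.5×0.35 + 36×0.01 = 9.955 m^2.
Volume V = 9 × 4 × 3 = 108 m³.
Sabine: RT60 = 0.161 × 108 / 9.955 = 1.75 s.

1.75 seconds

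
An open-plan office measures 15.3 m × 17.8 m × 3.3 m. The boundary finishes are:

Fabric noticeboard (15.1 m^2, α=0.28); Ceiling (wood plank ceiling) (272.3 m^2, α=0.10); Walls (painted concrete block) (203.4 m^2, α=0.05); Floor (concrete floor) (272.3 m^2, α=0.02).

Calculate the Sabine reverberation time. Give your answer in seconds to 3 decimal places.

Equivalent absorption area: A = 15.1*0.28 + 272.3*0.10 + 203.4*0.05 + 272.3*0.02 = 47.074 m^2.
Room volume: 898.722 m³.
Sabine: RT60 = 0.161 × 898.722 / 47.074 = 3.074 s.

3.074 s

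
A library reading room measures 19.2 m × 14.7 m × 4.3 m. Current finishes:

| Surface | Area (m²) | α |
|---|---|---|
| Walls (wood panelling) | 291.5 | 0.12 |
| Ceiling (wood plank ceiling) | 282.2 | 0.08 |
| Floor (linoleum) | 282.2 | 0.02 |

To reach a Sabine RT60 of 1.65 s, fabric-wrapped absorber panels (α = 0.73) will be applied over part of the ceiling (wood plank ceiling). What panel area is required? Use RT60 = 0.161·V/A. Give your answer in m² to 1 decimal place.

Total absorption A₁ = 291.5×0.12 + 282.2×0.08 + 282.2×0.02
  = 34.980 + 22.576 + 5.644 = 63.200 m² sabins.
Required A₂ = 0.161·1213.632/1.65 = 118.421 sabins.
Absorption to add: 118.421 − 63.200 = 55.221 sabins.
Each m² of panel replacing the ceiling (wood plank ceiling) adds (0.73 − 0.08) = 0.65 sabins.
Panel area = 55.221 / 0.65 = 85.0 m².

85.0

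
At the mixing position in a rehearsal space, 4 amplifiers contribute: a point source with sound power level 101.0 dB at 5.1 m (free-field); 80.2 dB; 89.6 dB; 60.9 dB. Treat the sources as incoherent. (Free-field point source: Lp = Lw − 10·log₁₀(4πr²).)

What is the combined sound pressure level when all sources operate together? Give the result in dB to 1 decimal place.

Source at 5.1 m: Lp = 101.0 − 10·log₁₀(4π·5.1²) = 101.0 − 10·log₁₀(326.851) = 75.9 dB.
Σ 10^(Lᵢ/10) = 1.057e+09.
Back to dB: 10·log₁₀ Σ = 90.2 dB.

90.2 dB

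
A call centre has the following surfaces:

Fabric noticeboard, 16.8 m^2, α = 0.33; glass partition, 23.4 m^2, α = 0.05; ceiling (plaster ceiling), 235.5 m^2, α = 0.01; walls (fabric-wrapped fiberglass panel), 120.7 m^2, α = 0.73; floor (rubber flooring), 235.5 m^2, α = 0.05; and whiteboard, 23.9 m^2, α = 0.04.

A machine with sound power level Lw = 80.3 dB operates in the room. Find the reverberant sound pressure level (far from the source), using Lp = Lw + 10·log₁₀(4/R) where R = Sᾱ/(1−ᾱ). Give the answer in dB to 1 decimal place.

Σ(Sᵢαᵢ) = 16.8·0.33 + 23.4·0.05 + 235.5·0.01 + 120.7·0.73 + 235.5·0.05 + 23.9·0.04 = 109.911; total area S = 655.8 m^2.
ᾱ = 0.1676, so room constant R = A/(1−ᾱ) = 132.041 m^2.
Lp = 80.3 + 10·log₁₀(4/132.041) = 80.3 + (-15.19) = 65.1 dB.

65.1 dB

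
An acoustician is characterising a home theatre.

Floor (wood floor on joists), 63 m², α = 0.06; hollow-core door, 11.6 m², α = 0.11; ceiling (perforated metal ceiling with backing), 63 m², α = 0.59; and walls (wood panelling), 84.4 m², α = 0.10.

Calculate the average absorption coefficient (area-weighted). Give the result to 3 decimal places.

Total surface area S = 222.0 m².
A = 63·0.06 + 11.6·0.11 + 63·0.59 + 84.4·0.10 = 50.666 sabins.
ᾱ = A/S = 0.228.

0.228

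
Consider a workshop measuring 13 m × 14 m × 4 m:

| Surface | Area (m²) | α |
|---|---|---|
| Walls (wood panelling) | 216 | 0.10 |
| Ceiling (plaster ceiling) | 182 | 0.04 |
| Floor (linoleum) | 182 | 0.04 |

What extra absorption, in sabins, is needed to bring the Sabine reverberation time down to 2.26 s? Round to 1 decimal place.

15.7 sabins

Total absorption A₁ = 216*0.10 + 182*0.04 + 182*0.04
  = 21.600 + 7.280 + 7.280 = 36.160 m² sabins.
V = 728 m³. Required absorption A₂ = 0.161 × 728 / 2.26 = 51.862 sabins.
Shortfall: 51.862 − 36.160 = 15.7 sabins.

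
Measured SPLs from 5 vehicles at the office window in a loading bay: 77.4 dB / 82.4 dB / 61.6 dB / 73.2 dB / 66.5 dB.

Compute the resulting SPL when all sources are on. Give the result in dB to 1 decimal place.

Σ 10^(Lᵢ/10) = 2.555e+08.
Back to dB: 10·log₁₀ Σ = 84.1 dB.

84.1 dB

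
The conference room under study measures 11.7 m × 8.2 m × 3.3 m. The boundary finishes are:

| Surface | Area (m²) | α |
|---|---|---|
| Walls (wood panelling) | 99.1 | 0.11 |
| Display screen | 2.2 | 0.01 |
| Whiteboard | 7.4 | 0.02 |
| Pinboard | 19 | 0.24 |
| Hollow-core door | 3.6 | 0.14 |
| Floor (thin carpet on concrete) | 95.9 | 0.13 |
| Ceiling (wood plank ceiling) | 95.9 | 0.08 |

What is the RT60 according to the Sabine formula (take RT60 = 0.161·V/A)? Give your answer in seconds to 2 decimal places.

1.41 seconds

Summing Sᵢαᵢ: 10.901 + 0.022 + 0.148 + 4.560 + 0.504 + 12.467 + 7.672 → A = 36.274 sabins.
V = 11.7·8.2·3.3 = 316.602 m³.
RT60 = 0.161 · V / A = 0.161 × 316.602 / 36.274 = 1.41 s.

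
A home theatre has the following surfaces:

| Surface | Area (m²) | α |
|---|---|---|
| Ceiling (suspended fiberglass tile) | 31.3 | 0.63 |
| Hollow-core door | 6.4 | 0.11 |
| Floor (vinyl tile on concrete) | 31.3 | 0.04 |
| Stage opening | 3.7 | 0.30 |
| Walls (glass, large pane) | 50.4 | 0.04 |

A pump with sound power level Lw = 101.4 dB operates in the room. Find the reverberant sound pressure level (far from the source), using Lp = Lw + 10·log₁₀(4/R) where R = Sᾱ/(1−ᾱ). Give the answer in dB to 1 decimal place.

92.5 dB

A = 24.801 sabins; S = 123.1 m².
ᾱ = 24.801/123.1 = 0.2015; R = Sᾱ/(1−ᾱ) = 24.801/(1−0.2015) = 31.059 m².
Lp = Lw + 10 log₁₀(4/R) = 101.4 -8.90 = 92.5 dB.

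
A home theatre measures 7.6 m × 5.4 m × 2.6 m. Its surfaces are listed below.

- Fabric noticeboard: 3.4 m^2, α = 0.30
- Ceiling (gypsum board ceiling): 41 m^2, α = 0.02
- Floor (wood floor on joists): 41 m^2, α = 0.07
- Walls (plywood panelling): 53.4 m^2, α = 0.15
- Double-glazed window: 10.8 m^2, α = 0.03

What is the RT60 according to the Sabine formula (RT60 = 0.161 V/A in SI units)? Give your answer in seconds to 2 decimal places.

Equivalent absorption area: A = 3.4×0.30 + 41×0.02 + 41×0.07 + 53.4×0.15 + 10.8×0.03 = 13.044 m^2.
Volume V = 7.6 × 5.4 × 2.6 = 106.704 m³.
T = 0.161 V/A = 0.161·106.704/13.044 = 1.32 s.

1.32 s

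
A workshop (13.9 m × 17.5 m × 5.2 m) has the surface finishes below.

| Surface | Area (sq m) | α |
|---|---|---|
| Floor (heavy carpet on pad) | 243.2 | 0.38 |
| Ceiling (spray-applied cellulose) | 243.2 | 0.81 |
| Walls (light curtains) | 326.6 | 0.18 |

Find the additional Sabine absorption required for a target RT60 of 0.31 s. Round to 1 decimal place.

Equivalent absorption area: A₁ = 243.2·0.38 + 243.2·0.81 + 326.6·0.18 = 348.196 sq m.
Target A₂ = 0.161·1264.9/0.31 = 656.932 sabins (V = 1264.9 m³).
Additional absorption ΔA = 656.932 − 348.196 = 308.7 sabins.

308.7 sabins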